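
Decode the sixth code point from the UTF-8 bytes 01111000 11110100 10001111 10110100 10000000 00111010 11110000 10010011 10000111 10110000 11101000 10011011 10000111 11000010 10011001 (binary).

Offset 0: leading byte 0x78 = 01111000 → 1-byte char #1 = 78.
Offset 1: leading byte 0xF4 = 11110100 → 4-byte char #2 = F4 8F B4 80.
Offset 5: leading byte 0x3A = 00111010 → 1-byte char #3 = 3A.
Offset 6: leading byte 0xF0 = 11110000 → 4-byte char #4 = F0 93 87 B0.
Offset 10: leading byte 0xE8 = 11101000 → 3-byte char #5 = E8 9B 87.
Offset 13: leading byte 0xC2 = 11000010 → 2-byte char #6 = C2 99.
Leading byte 0xC2 = 11000010 matches 110xxxxx → 2-byte sequence.
Byte 1: 0xC2 = 11000010, payload 00010 (5 bits).
Byte 2: 0x99 = 10011001 (10xxxxxx ✓), payload 011001.
Concatenate: 00010011001 = 0x99 (11 bits → U+0099).

U+0099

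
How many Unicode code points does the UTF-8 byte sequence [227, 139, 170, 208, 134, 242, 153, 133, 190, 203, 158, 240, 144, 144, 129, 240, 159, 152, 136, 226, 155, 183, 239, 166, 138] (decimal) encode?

8

Byte at offset 0: 0xE3 = 11100011 → 3-byte char (#1). Advance 3.
Byte at offset 3: 0xD0 = 11010000 → 2-byte char (#2). Advance 2.
Byte at offset 5: 0xF2 = 11110010 → 4-byte char (#3). Advance 4.
Byte at offset 9: 0xCB = 11001011 → 2-byte char (#4). Advance 2.
Byte at offset 11: 0xF0 = 11110000 → 4-byte char (#5). Advance 4.
Byte at offset 15: 0xF0 = 11110000 → 4-byte char (#6). Advance 4.
Byte at offset 19: 0xE2 = 11100010 → 3-byte char (#7). Advance 3.
Byte at offset 22: 0xEF = 11101111 → 3-byte char (#8). Advance 3.
Reached end at offset 25 after 8 code points.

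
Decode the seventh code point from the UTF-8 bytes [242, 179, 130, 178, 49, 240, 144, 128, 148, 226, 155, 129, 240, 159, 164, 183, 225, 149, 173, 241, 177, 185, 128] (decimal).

U+71E40

Offset 0: leading byte 0xF2 = 11110010 → 4-byte char #1 = F2 B3 82 B2.
Offset 4: leading byte 0x31 = 00110001 → 1-byte char #2 = 31.
Offset 5: leading byte 0xF0 = 11110000 → 4-byte char #3 = F0 90 80 94.
Offset 9: leading byte 0xE2 = 11100010 → 3-byte char #4 = E2 9B 81.
Offset 12: leading byte 0xF0 = 11110000 → 4-byte char #5 = F0 9F A4 B7.
Offset 16: leading byte 0xE1 = 11100001 → 3-byte char #6 = E1 95 AD.
Offset 19: leading byte 0xF1 = 11110001 → 4-byte char #7 = F1 B1 B9 80.
Leading byte 0xF1 = 11110001 matches 11110xxx → 4-byte sequence.
Byte 1: 0xF1 = 11110001, payload 001 (3 bits).
Byte 2: 0xB1 = 10110001 (10xxxxxx ✓), payload 110001.
Byte 3: 0xB9 = 10111001 (10xxxxxx ✓), payload 111001.
Byte 4: 0x80 = 10000000 (10xxxxxx ✓), payload 000000.
Concatenate: 001110001111001000000 = 0x71E40 (21 bits → U+71E40).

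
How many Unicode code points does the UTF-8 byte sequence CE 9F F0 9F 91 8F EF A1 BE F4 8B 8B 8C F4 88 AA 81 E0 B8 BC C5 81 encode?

7

Byte at offset 0: 0xCE = 11001110 → 2-byte char (#1). Advance 2.
Byte at offset 2: 0xF0 = 11110000 → 4-byte char (#2). Advance 4.
Byte at offset 6: 0xEF = 11101111 → 3-byte char (#3). Advance 3.
Byte at offset 9: 0xF4 = 11110100 → 4-byte char (#4). Advance 4.
Byte at offset 13: 0xF4 = 11110100 → 4-byte char (#5). Advance 4.
Byte at offset 17: 0xE0 = 11100000 → 3-byte char (#6). Advance 3.
Byte at offset 20: 0xC5 = 11000101 → 2-byte char (#7). Advance 2.
Reached end at offset 22 after 7 code points.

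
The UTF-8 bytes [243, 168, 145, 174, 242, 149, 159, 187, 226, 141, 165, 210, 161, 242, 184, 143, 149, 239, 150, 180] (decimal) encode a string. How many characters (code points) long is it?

6

Byte at offset 0: 0xF3 = 11110011 → 4-byte char (#1). Advance 4.
Byte at offset 4: 0xF2 = 11110010 → 4-byte char (#2). Advance 4.
Byte at offset 8: 0xE2 = 11100010 → 3-byte char (#3). Advance 3.
Byte at offset 11: 0xD2 = 11010010 → 2-byte char (#4). Advance 2.
Byte at offset 13: 0xF2 = 11110010 → 4-byte char (#5). Advance 4.
Byte at offset 17: 0xEF = 11101111 → 3-byte char (#6). Advance 3.
Reached end at offset 20 after 6 code points.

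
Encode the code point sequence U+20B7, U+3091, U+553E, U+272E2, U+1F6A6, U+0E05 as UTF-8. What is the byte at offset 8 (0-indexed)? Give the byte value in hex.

U+20B7 → 3-byte form E2 82 B7 at offsets 0–2.
U+3091 → 3-byte form E3 82 91 at offsets 3–5.
U+553E → 3-byte form E5 94 BE at offsets 6–8.
Offset 8 falls in char 3's range; it's byte 3 of E5 94 BE = 0xBE.

0xBE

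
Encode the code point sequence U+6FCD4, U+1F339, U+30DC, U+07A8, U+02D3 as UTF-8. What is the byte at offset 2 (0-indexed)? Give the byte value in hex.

0xB3

U+6FCD4 → 4-byte form F1 AF B3 94 at offsets 0–3.
Offset 2 falls in char 1's range; it's byte 3 of F1 AF B3 94 = 0xB3.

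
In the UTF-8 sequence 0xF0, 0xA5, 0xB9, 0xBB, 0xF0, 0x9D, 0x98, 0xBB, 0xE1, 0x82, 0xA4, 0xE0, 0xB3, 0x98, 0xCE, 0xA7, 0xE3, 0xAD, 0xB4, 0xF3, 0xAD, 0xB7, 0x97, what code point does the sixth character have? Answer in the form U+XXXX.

U+3B74

Offset 0: leading byte 0xF0 = 11110000 → 4-byte char #1 = F0 A5 B9 BB.
Offset 4: leading byte 0xF0 = 11110000 → 4-byte char #2 = F0 9D 98 BB.
Offset 8: leading byte 0xE1 = 11100001 → 3-byte char #3 = E1 82 A4.
Offset 11: leading byte 0xE0 = 11100000 → 3-byte char #4 = E0 B3 98.
Offset 14: leading byte 0xCE = 11001110 → 2-byte char #5 = CE A7.
Offset 16: leading byte 0xE3 = 11100011 → 3-byte char #6 = E3 AD B4.
Leading byte 0xE3 = 11100011 matches 1110xxxx → 3-byte sequence.
Byte 1: 0xE3 = 11100011, payload 0011 (4 bits).
Byte 2: 0xAD = 10101101 (10xxxxxx ✓), payload 101101.
Byte 3: 0xB4 = 10110100 (10xxxxxx ✓), payload 110100.
Concatenate: 0011101101110100 = 0x3B74 (16 bits → U+3B74).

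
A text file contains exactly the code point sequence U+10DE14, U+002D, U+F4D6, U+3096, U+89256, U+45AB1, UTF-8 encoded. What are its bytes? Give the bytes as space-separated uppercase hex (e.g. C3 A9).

F4 8D B8 94 2D EF 93 96 E3 82 96 F2 89 89 96 F1 85 AA B1

U+10DE14: 4-byte form → F4 8D B8 94.
U+002D: 1-byte form → 2D.
U+F4D6: 3-byte form → EF 93 96.
U+3096: 3-byte form → E3 82 96.
U+89256: 4-byte form → F2 89 89 96.
U+45AB1: 4-byte form → F1 85 AA B1.
Concatenated (19 bytes): F4 8D B8 94 2D EF 93 96 E3 82 96 F2 89 89 96 F1 85 AA B1.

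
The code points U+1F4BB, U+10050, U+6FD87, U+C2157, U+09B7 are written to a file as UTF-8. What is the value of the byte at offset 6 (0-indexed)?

0x81

U+1F4BB → 4-byte form F0 9F 92 BB at offsets 0–3.
U+10050 → 4-byte form F0 90 81 90 at offsets 4–7.
Offset 6 falls in char 2's range; it's byte 3 of F0 90 81 90 = 0x81.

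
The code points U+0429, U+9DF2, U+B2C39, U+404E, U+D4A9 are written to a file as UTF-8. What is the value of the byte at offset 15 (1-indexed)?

0xA9

1-indexed offset 15 is 0-indexed offset 14.
U+0429 → 2-byte form D0 A9 at offsets 0–1.
U+9DF2 → 3-byte form E9 B7 B2 at offsets 2–4.
U+B2C39 → 4-byte form F2 B2 B0 B9 at offsets 5–8.
U+404E → 3-byte form E4 81 8E at offsets 9–11.
U+D4A9 → 3-byte form ED 92 A9 at offsets 12–14.
Offset 14 falls in char 5's range; it's byte 3 of ED 92 A9 = 0xA9.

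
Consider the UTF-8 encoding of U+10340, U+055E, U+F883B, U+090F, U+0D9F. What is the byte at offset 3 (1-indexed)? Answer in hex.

0x8D

1-indexed offset 3 is 0-indexed offset 2.
U+10340 → 4-byte form F0 90 8D 80 at offsets 0–3.
Offset 2 falls in char 1's range; it's byte 3 of F0 90 8D 80 = 0x8D.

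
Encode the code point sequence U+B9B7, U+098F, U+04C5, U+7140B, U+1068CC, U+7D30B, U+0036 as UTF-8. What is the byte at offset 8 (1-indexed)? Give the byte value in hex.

0x85

1-indexed offset 8 is 0-indexed offset 7.
U+B9B7 → 3-byte form EB A6 B7 at offsets 0–2.
U+098F → 3-byte form E0 A6 8F at offsets 3–5.
U+04C5 → 2-byte form D3 85 at offsets 6–7.
Offset 7 falls in char 3's range; it's byte 2 of D3 85 = 0x85.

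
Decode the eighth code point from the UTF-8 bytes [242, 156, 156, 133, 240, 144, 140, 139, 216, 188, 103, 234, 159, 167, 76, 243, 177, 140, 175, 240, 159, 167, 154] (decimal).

U+1F9DA

Offset 0: leading byte 0xF2 = 11110010 → 4-byte char #1 = F2 9C 9C 85.
Offset 4: leading byte 0xF0 = 11110000 → 4-byte char #2 = F0 90 8C 8B.
Offset 8: leading byte 0xD8 = 11011000 → 2-byte char #3 = D8 BC.
Offset 10: leading byte 0x67 = 01100111 → 1-byte char #4 = 67.
Offset 11: leading byte 0xEA = 11101010 → 3-byte char #5 = EA 9F A7.
Offset 14: leading byte 0x4C = 01001100 → 1-byte char #6 = 4C.
Offset 15: leading byte 0xF3 = 11110011 → 4-byte char #7 = F3 B1 8C AF.
Offset 19: leading byte 0xF0 = 11110000 → 4-byte char #8 = F0 9F A7 9A.
Leading byte 0xF0 = 11110000 matches 11110xxx → 4-byte sequence.
Byte 1: 0xF0 = 11110000, payload 000 (3 bits).
Byte 2: 0x9F = 10011111 (10xxxxxx ✓), payload 011111.
Byte 3: 0xA7 = 10100111 (10xxxxxx ✓), payload 100111.
Byte 4: 0x9A = 10011010 (10xxxxxx ✓), payload 011010.
Concatenate: 000011111100111011010 = 0x1F9DA (21 bits → U+1F9DA).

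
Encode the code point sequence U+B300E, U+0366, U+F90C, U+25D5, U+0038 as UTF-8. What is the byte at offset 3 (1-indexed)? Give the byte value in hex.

0x80

1-indexed offset 3 is 0-indexed offset 2.
U+B300E → 4-byte form F2 B3 80 8E at offsets 0–3.
Offset 2 falls in char 1's range; it's byte 3 of F2 B3 80 8E = 0x80.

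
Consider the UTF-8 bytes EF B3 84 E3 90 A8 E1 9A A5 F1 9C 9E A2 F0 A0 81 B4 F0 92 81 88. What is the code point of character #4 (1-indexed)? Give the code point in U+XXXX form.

Offset 0: leading byte 0xEF = 11101111 → 3-byte char #1 = EF B3 84.
Offset 3: leading byte 0xE3 = 11100011 → 3-byte char #2 = E3 90 A8.
Offset 6: leading byte 0xE1 = 11100001 → 3-byte char #3 = E1 9A A5.
Offset 9: leading byte 0xF1 = 11110001 → 4-byte char #4 = F1 9C 9E A2.
Leading byte 0xF1 = 11110001 matches 11110xxx → 4-byte sequence.
Byte 1: 0xF1 = 11110001, payload 001 (3 bits).
Byte 2: 0x9C = 10011100 (10xxxxxx ✓), payload 011100.
Byte 3: 0x9E = 10011110 (10xxxxxx ✓), payload 011110.
Byte 4: 0xA2 = 10100010 (10xxxxxx ✓), payload 100010.
Concatenate: 001011100011110100010 = 0x5C7A2 (21 bits → U+5C7A2).

U+5C7A2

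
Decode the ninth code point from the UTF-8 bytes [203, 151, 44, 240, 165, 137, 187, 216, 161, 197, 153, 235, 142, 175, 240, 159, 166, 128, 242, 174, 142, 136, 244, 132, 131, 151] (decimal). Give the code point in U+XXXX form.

U+1040D7

Offset 0: leading byte 0xCB = 11001011 → 2-byte char #1 = CB 97.
Offset 2: leading byte 0x2C = 00101100 → 1-byte char #2 = 2C.
Offset 3: leading byte 0xF0 = 11110000 → 4-byte char #3 = F0 A5 89 BB.
Offset 7: leading byte 0xD8 = 11011000 → 2-byte char #4 = D8 A1.
Offset 9: leading byte 0xC5 = 11000101 → 2-byte char #5 = C5 99.
Offset 11: leading byte 0xEB = 11101011 → 3-byte char #6 = EB 8E AF.
Offset 14: leading byte 0xF0 = 11110000 → 4-byte char #7 = F0 9F A6 80.
Offset 18: leading byte 0xF2 = 11110010 → 4-byte char #8 = F2 AE 8E 88.
Offset 22: leading byte 0xF4 = 11110100 → 4-byte char #9 = F4 84 83 97.
Leading byte 0xF4 = 11110100 matches 11110xxx → 4-byte sequence.
Byte 1: 0xF4 = 11110100, payload 100 (3 bits).
Byte 2: 0x84 = 10000100 (10xxxxxx ✓), payload 000100.
Byte 3: 0x83 = 10000011 (10xxxxxx ✓), payload 000011.
Byte 4: 0x97 = 10010111 (10xxxxxx ✓), payload 010111.
Concatenate: 100000100000011010111 = 0x1040D7 (21 bits → U+1040D7).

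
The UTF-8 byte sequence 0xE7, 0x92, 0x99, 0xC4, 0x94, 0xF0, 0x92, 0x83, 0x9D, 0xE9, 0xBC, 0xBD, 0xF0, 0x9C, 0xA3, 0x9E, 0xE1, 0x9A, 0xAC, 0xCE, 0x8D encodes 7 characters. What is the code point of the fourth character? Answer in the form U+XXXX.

U+9F3D

Offset 0: leading byte 0xE7 = 11100111 → 3-byte char #1 = E7 92 99.
Offset 3: leading byte 0xC4 = 11000100 → 2-byte char #2 = C4 94.
Offset 5: leading byte 0xF0 = 11110000 → 4-byte char #3 = F0 92 83 9D.
Offset 9: leading byte 0xE9 = 11101001 → 3-byte char #4 = E9 BC BD.
Leading byte 0xE9 = 11101001 matches 1110xxxx → 3-byte sequence.
Byte 1: 0xE9 = 11101001, payload 1001 (4 bits).
Byte 2: 0xBC = 10111100 (10xxxxxx ✓), payload 111100.
Byte 3: 0xBD = 10111101 (10xxxxxx ✓), payload 111101.
Concatenate: 1001111100111101 = 0x9F3D (16 bits → U+9F3D).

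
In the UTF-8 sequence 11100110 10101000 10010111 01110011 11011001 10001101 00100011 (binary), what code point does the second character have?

U+0073

Offset 0: leading byte 0xE6 = 11100110 → 3-byte char #1 = E6 A8 97.
Offset 3: leading byte 0x73 = 01110011 → 1-byte char #2 = 73.
Leading byte 0x73 = 01110011 matches 0xxxxxxx → 1-byte sequence.
Byte 1: 0x73 = 01110011, payload 1110011 (7 bits).
Concatenate: 1110011 = 0x73 (7 bits → U+0073).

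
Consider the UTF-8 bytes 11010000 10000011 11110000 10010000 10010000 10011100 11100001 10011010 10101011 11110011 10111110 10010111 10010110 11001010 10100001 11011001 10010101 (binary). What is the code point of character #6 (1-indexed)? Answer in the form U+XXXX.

U+0655

Offset 0: leading byte 0xD0 = 11010000 → 2-byte char #1 = D0 83.
Offset 2: leading byte 0xF0 = 11110000 → 4-byte char #2 = F0 90 90 9C.
Offset 6: leading byte 0xE1 = 11100001 → 3-byte char #3 = E1 9A AB.
Offset 9: leading byte 0xF3 = 11110011 → 4-byte char #4 = F3 BE 97 96.
Offset 13: leading byte 0xCA = 11001010 → 2-byte char #5 = CA A1.
Offset 15: leading byte 0xD9 = 11011001 → 2-byte char #6 = D9 95.
Leading byte 0xD9 = 11011001 matches 110xxxxx → 2-byte sequence.
Byte 1: 0xD9 = 11011001, payload 11001 (5 bits).
Byte 2: 0x95 = 10010101 (10xxxxxx ✓), payload 010101.
Concatenate: 11001010101 = 0x655 (11 bits → U+0655).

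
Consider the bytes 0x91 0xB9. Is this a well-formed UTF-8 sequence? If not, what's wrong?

Byte 0x91 = 10010001 has the form 10xxxxxx — a continuation byte — but there is no preceding leading byte.

invalid (continuation byte with no leading byte)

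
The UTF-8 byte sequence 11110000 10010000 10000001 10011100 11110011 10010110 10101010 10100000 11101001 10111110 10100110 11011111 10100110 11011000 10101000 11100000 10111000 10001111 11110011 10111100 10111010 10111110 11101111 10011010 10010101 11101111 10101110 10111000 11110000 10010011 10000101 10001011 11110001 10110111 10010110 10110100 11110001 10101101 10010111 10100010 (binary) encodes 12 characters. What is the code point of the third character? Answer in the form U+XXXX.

Offset 0: leading byte 0xF0 = 11110000 → 4-byte char #1 = F0 90 81 9C.
Offset 4: leading byte 0xF3 = 11110011 → 4-byte char #2 = F3 96 AA A0.
Offset 8: leading byte 0xE9 = 11101001 → 3-byte char #3 = E9 BE A6.
Leading byte 0xE9 = 11101001 matches 1110xxxx → 3-byte sequence.
Byte 1: 0xE9 = 11101001, payload 1001 (4 bits).
Byte 2: 0xBE = 10111110 (10xxxxxx ✓), payload 111110.
Byte 3: 0xA6 = 10100110 (10xxxxxx ✓), payload 100110.
Concatenate: 1001111110100110 = 0x9FA6 (16 bits → U+9FA6).

U+9FA6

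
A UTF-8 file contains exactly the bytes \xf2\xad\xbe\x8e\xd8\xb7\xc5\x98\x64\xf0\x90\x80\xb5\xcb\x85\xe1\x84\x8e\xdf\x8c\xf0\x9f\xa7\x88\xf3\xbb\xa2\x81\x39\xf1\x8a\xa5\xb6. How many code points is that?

Byte at offset 0: 0xF2 = 11110010 → 4-byte char (#1). Advance 4.
Byte at offset 4: 0xD8 = 11011000 → 2-byte char (#2). Advance 2.
Byte at offset 6: 0xC5 = 11000101 → 2-byte char (#3). Advance 2.
Byte at offset 8: 0x64 = 01100100 → 1-byte char (#4). Advance 1.
Byte at offset 9: 0xF0 = 11110000 → 4-byte char (#5). Advance 4.
Byte at offset 13: 0xCB = 11001011 → 2-byte char (#6). Advance 2.
Byte at offset 15: 0xE1 = 11100001 → 3-byte char (#7). Advance 3.
Byte at offset 18: 0xDF = 11011111 → 2-byte char (#8). Advance 2.
Byte at offset 20: 0xF0 = 11110000 → 4-byte char (#9). Advance 4.
Byte at offset 24: 0xF3 = 11110011 → 4-byte char (#10). Advance 4.
Byte at offset 28: 0x39 = 00111001 → 1-byte char (#11). Advance 1.
Byte at offset 29: 0xF1 = 11110001 → 4-byte char (#12). Advance 4.
Reached end at offset 33 after 12 code points.

12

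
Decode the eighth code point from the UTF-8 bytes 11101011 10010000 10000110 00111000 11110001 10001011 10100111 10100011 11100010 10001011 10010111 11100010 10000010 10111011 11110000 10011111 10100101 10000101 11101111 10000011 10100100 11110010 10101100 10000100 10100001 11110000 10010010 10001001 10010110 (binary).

U+AC121

Offset 0: leading byte 0xEB = 11101011 → 3-byte char #1 = EB 90 86.
Offset 3: leading byte 0x38 = 00111000 → 1-byte char #2 = 38.
Offset 4: leading byte 0xF1 = 11110001 → 4-byte char #3 = F1 8B A7 A3.
Offset 8: leading byte 0xE2 = 11100010 → 3-byte char #4 = E2 8B 97.
Offset 11: leading byte 0xE2 = 11100010 → 3-byte char #5 = E2 82 BB.
Offset 14: leading byte 0xF0 = 11110000 → 4-byte char #6 = F0 9F A5 85.
Offset 18: leading byte 0xEF = 11101111 → 3-byte char #7 = EF 83 A4.
Offset 21: leading byte 0xF2 = 11110010 → 4-byte char #8 = F2 AC 84 A1.
Leading byte 0xF2 = 11110010 matches 11110xxx → 4-byte sequence.
Byte 1: 0xF2 = 11110010, payload 010 (3 bits).
Byte 2: 0xAC = 10101100 (10xxxxxx ✓), payload 101100.
Byte 3: 0x84 = 10000100 (10xxxxxx ✓), payload 000100.
Byte 4: 0xA1 = 10100001 (10xxxxxx ✓), payload 100001.
Concatenate: 010101100000100100001 = 0xAC121 (21 bits → U+AC121).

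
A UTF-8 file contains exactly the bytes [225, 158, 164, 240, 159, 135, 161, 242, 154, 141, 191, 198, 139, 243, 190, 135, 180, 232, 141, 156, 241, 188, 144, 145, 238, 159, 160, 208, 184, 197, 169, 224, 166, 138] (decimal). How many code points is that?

Byte at offset 0: 0xE1 = 11100001 → 3-byte char (#1). Advance 3.
Byte at offset 3: 0xF0 = 11110000 → 4-byte char (#2). Advance 4.
Byte at offset 7: 0xF2 = 11110010 → 4-byte char (#3). Advance 4.
Byte at offset 11: 0xC6 = 11000110 → 2-byte char (#4). Advance 2.
Byte at offset 13: 0xF3 = 11110011 → 4-byte char (#5). Advance 4.
Byte at offset 17: 0xE8 = 11101000 → 3-byte char (#6). Advance 3.
Byte at offset 20: 0xF1 = 11110001 → 4-byte char (#7). Advance 4.
Byte at offset 24: 0xEE = 11101110 → 3-byte char (#8). Advance 3.
Byte at offset 27: 0xD0 = 11010000 → 2-byte char (#9). Advance 2.
Byte at offset 29: 0xC5 = 11000101 → 2-byte char (#10). Advance 2.
Byte at offset 31: 0xE0 = 11100000 → 3-byte char (#11). Advance 3.
Reached end at offset 34 after 11 code points.

11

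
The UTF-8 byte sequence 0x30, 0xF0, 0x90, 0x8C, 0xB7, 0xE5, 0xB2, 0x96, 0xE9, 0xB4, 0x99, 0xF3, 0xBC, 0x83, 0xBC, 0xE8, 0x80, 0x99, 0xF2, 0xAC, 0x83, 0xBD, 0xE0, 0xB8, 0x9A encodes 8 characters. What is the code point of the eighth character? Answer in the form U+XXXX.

Offset 0: leading byte 0x30 = 00110000 → 1-byte char #1 = 30.
Offset 1: leading byte 0xF0 = 11110000 → 4-byte char #2 = F0 90 8C B7.
Offset 5: leading byte 0xE5 = 11100101 → 3-byte char #3 = E5 B2 96.
Offset 8: leading byte 0xE9 = 11101001 → 3-byte char #4 = E9 B4 99.
Offset 11: leading byte 0xF3 = 11110011 → 4-byte char #5 = F3 BC 83 BC.
Offset 15: leading byte 0xE8 = 11101000 → 3-byte char #6 = E8 80 99.
Offset 18: leading byte 0xF2 = 11110010 → 4-byte char #7 = F2 AC 83 BD.
Offset 22: leading byte 0xE0 = 11100000 → 3-byte char #8 = E0 B8 9A.
Leading byte 0xE0 = 11100000 matches 1110xxxx → 3-byte sequence.
Byte 1: 0xE0 = 11100000, payload 0000 (4 bits).
Byte 2: 0xB8 = 10111000 (10xxxxxx ✓), payload 111000.
Byte 3: 0x9A = 10011010 (10xxxxxx ✓), payload 011010.
Concatenate: 0000111000011010 = 0xE1A (16 bits → U+0E1A).

U+0E1A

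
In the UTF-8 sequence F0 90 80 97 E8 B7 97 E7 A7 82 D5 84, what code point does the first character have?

Offset 0: leading byte 0xF0 = 11110000 → 4-byte char #1 = F0 90 80 97.
Leading byte 0xF0 = 11110000 matches 11110xxx → 4-byte sequence.
Byte 1: 0xF0 = 11110000, payload 000 (3 bits).
Byte 2: 0x90 = 10010000 (10xxxxxx ✓), payload 010000.
Byte 3: 0x80 = 10000000 (10xxxxxx ✓), payload 000000.
Byte 4: 0x97 = 10010111 (10xxxxxx ✓), payload 010111.
Concatenate: 000010000000000010111 = 0x10017 (21 bits → U+10017).

U+10017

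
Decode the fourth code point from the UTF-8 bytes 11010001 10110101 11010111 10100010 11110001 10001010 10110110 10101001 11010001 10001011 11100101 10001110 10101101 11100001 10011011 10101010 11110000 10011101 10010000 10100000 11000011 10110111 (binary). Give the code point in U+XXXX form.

U+044B

Offset 0: leading byte 0xD1 = 11010001 → 2-byte char #1 = D1 B5.
Offset 2: leading byte 0xD7 = 11010111 → 2-byte char #2 = D7 A2.
Offset 4: leading byte 0xF1 = 11110001 → 4-byte char #3 = F1 8A B6 A9.
Offset 8: leading byte 0xD1 = 11010001 → 2-byte char #4 = D1 8B.
Leading byte 0xD1 = 11010001 matches 110xxxxx → 2-byte sequence.
Byte 1: 0xD1 = 11010001, payload 10001 (5 bits).
Byte 2: 0x8B = 10001011 (10xxxxxx ✓), payload 001011.
Concatenate: 10001001011 = 0x44B (11 bits → U+044B).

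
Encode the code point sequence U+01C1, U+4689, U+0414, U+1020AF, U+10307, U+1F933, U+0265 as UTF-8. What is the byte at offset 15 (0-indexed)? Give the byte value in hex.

0xF0

U+01C1 → 2-byte form C7 81 at offsets 0–1.
U+4689 → 3-byte form E4 9A 89 at offsets 2–4.
U+0414 → 2-byte form D0 94 at offsets 5–6.
U+1020AF → 4-byte form F4 82 82 AF at offsets 7–10.
U+10307 → 4-byte form F0 90 8C 87 at offsets 11–14.
U+1F933 → 4-byte form F0 9F A4 B3 at offsets 15–18.
Offset 15 falls in char 6's range; it's byte 1 of F0 9F A4 B3 = 0xF0.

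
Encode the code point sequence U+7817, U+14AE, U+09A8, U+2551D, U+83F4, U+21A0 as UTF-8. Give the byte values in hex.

E7 A0 97 E1 92 AE E0 A6 A8 F0 A5 94 9D E8 8F B4 E2 86 A0

U+7817: 3-byte form → E7 A0 97.
U+14AE: 3-byte form → E1 92 AE.
U+09A8: 3-byte form → E0 A6 A8.
U+2551D: 4-byte form → F0 A5 94 9D.
U+83F4: 3-byte form → E8 8F B4.
U+21A0: 3-byte form → E2 86 A0.
Concatenated (19 bytes): E7 A0 97 E1 92 AE E0 A6 A8 F0 A5 94 9D E8 8F B4 E2 86 A0.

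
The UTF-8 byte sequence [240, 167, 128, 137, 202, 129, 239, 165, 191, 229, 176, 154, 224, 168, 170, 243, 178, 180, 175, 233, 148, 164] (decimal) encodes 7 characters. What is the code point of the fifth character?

Offset 0: leading byte 0xF0 = 11110000 → 4-byte char #1 = F0 A7 80 89.
Offset 4: leading byte 0xCA = 11001010 → 2-byte char #2 = CA 81.
Offset 6: leading byte 0xEF = 11101111 → 3-byte char #3 = EF A5 BF.
Offset 9: leading byte 0xE5 = 11100101 → 3-byte char #4 = E5 B0 9A.
Offset 12: leading byte 0xE0 = 11100000 → 3-byte char #5 = E0 A8 AA.
Leading byte 0xE0 = 11100000 matches 1110xxxx → 3-byte sequence.
Byte 1: 0xE0 = 11100000, payload 0000 (4 bits).
Byte 2: 0xA8 = 10101000 (10xxxxxx ✓), payload 101000.
Byte 3: 0xAA = 10101010 (10xxxxxx ✓), payload 101010.
Concatenate: 0000101000101010 = 0xA2A (16 bits → U+0A2A).

U+0A2A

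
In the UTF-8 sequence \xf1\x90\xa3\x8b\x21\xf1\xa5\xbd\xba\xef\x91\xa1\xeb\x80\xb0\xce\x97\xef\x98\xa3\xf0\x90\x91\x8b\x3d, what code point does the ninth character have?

Offset 0: leading byte 0xF1 = 11110001 → 4-byte char #1 = F1 90 A3 8B.
Offset 4: leading byte 0x21 = 00100001 → 1-byte char #2 = 21.
Offset 5: leading byte 0xF1 = 11110001 → 4-byte char #3 = F1 A5 BD BA.
Offset 9: leading byte 0xEF = 11101111 → 3-byte char #4 = EF 91 A1.
Offset 12: leading byte 0xEB = 11101011 → 3-byte char #5 = EB 80 B0.
Offset 15: leading byte 0xCE = 11001110 → 2-byte char #6 = CE 97.
Offset 17: leading byte 0xEF = 11101111 → 3-byte char #7 = EF 98 A3.
Offset 20: leading byte 0xF0 = 11110000 → 4-byte char #8 = F0 90 91 8B.
Offset 24: leading byte 0x3D = 00111101 → 1-byte char #9 = 3D.
Leading byte 0x3D = 00111101 matches 0xxxxxxx → 1-byte sequence.
Byte 1: 0x3D = 00111101, payload 0111101 (7 bits).
Concatenate: 0111101 = 0x3D (7 bits → U+003D).

U+003D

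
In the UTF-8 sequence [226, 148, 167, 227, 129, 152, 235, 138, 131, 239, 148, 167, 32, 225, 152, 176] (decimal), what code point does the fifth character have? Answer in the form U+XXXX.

Offset 0: leading byte 0xE2 = 11100010 → 3-byte char #1 = E2 94 A7.
Offset 3: leading byte 0xE3 = 11100011 → 3-byte char #2 = E3 81 98.
Offset 6: leading byte 0xEB = 11101011 → 3-byte char #3 = EB 8A 83.
Offset 9: leading byte 0xEF = 11101111 → 3-byte char #4 = EF 94 A7.
Offset 12: leading byte 0x20 = 00100000 → 1-byte char #5 = 20.
Leading byte 0x20 = 00100000 matches 0xxxxxxx → 1-byte sequence.
Byte 1: 0x20 = 00100000, payload 0100000 (7 bits).
Concatenate: 0100000 = 0x20 (7 bits → U+0020).

U+0020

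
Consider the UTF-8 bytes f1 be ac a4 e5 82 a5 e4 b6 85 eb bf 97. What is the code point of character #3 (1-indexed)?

U+4D85

Offset 0: leading byte 0xF1 = 11110001 → 4-byte char #1 = F1 BE AC A4.
Offset 4: leading byte 0xE5 = 11100101 → 3-byte char #2 = E5 82 A5.
Offset 7: leading byte 0xE4 = 11100100 → 3-byte char #3 = E4 B6 85.
Leading byte 0xE4 = 11100100 matches 1110xxxx → 3-byte sequence.
Byte 1: 0xE4 = 11100100, payload 0100 (4 bits).
Byte 2: 0xB6 = 10110110 (10xxxxxx ✓), payload 110110.
Byte 3: 0x85 = 10000101 (10xxxxxx ✓), payload 000101.
Concatenate: 0100110110000101 = 0x4D85 (16 bits → U+4D85).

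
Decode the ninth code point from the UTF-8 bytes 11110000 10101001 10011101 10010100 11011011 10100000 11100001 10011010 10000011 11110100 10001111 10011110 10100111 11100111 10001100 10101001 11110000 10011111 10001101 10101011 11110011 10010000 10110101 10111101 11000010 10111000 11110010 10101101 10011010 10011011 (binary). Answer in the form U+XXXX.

U+AD69B

Offset 0: leading byte 0xF0 = 11110000 → 4-byte char #1 = F0 A9 9D 94.
Offset 4: leading byte 0xDB = 11011011 → 2-byte char #2 = DB A0.
Offset 6: leading byte 0xE1 = 11100001 → 3-byte char #3 = E1 9A 83.
Offset 9: leading byte 0xF4 = 11110100 → 4-byte char #4 = F4 8F 9E A7.
Offset 13: leading byte 0xE7 = 11100111 → 3-byte char #5 = E7 8C A9.
Offset 16: leading byte 0xF0 = 11110000 → 4-byte char #6 = F0 9F 8D AB.
Offset 20: leading byte 0xF3 = 11110011 → 4-byte char #7 = F3 90 B5 BD.
Offset 24: leading byte 0xC2 = 11000010 → 2-byte char #8 = C2 B8.
Offset 26: leading byte 0xF2 = 11110010 → 4-byte char #9 = F2 AD 9A 9B.
Leading byte 0xF2 = 11110010 matches 11110xxx → 4-byte sequence.
Byte 1: 0xF2 = 11110010, payload 010 (3 bits).
Byte 2: 0xAD = 10101101 (10xxxxxx ✓), payload 101101.
Byte 3: 0x9A = 10011010 (10xxxxxx ✓), payload 011010.
Byte 4: 0x9B = 10011011 (10xxxxxx ✓), payload 011011.
Concatenate: 010101101011010011011 = 0xAD69B (21 bits → U+AD69B).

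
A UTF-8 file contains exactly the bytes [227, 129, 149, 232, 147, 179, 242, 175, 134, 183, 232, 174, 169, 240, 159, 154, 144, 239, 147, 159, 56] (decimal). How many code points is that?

7

Byte at offset 0: 0xE3 = 11100011 → 3-byte char (#1). Advance 3.
Byte at offset 3: 0xE8 = 11101000 → 3-byte char (#2). Advance 3.
Byte at offset 6: 0xF2 = 11110010 → 4-byte char (#3). Advance 4.
Byte at offset 10: 0xE8 = 11101000 → 3-byte char (#4). Advance 3.
Byte at offset 13: 0xF0 = 11110000 → 4-byte char (#5). Advance 4.
Byte at offset 17: 0xEF = 11101111 → 3-byte char (#6). Advance 3.
Byte at offset 20: 0x38 = 00111000 → 1-byte char (#7). Advance 1.
Reached end at offset 21 after 7 code points.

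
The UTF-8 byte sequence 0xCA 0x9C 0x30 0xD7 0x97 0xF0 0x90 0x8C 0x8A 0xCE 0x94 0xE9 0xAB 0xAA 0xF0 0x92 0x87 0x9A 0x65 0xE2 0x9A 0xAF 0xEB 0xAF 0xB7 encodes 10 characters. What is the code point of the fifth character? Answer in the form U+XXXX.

U+0394

Offset 0: leading byte 0xCA = 11001010 → 2-byte char #1 = CA 9C.
Offset 2: leading byte 0x30 = 00110000 → 1-byte char #2 = 30.
Offset 3: leading byte 0xD7 = 11010111 → 2-byte char #3 = D7 97.
Offset 5: leading byte 0xF0 = 11110000 → 4-byte char #4 = F0 90 8C 8A.
Offset 9: leading byte 0xCE = 11001110 → 2-byte char #5 = CE 94.
Leading byte 0xCE = 11001110 matches 110xxxxx → 2-byte sequence.
Byte 1: 0xCE = 11001110, payload 01110 (5 bits).
Byte 2: 0x94 = 10010100 (10xxxxxx ✓), payload 010100.
Concatenate: 01110010100 = 0x394 (11 bits → U+0394).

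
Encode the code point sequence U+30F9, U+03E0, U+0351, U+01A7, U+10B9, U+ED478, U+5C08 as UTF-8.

E3 83 B9 CF A0 CD 91 C6 A7 E1 82 B9 F3 AD 91 B8 E5 B0 88

U+30F9: 3-byte form → E3 83 B9.
U+03E0: 2-byte form → CF A0.
U+0351: 2-byte form → CD 91.
U+01A7: 2-byte form → C6 A7.
U+10B9: 3-byte form → E1 82 B9.
U+ED478: 4-byte form → F3 AD 91 B8.
U+5C08: 3-byte form → E5 B0 88.
Concatenated (19 bytes): E3 83 B9 CF A0 CD 91 C6 A7 E1 82 B9 F3 AD 91 B8 E5 B0 88.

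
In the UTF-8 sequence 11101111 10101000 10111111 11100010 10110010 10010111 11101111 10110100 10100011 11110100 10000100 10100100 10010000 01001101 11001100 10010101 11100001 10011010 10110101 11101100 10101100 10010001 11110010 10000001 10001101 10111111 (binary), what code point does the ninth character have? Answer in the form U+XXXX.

U+8137F

Offset 0: leading byte 0xEF = 11101111 → 3-byte char #1 = EF A8 BF.
Offset 3: leading byte 0xE2 = 11100010 → 3-byte char #2 = E2 B2 97.
Offset 6: leading byte 0xEF = 11101111 → 3-byte char #3 = EF B4 A3.
Offset 9: leading byte 0xF4 = 11110100 → 4-byte char #4 = F4 84 A4 90.
Offset 13: leading byte 0x4D = 01001101 → 1-byte char #5 = 4D.
Offset 14: leading byte 0xCC = 11001100 → 2-byte char #6 = CC 95.
Offset 16: leading byte 0xE1 = 11100001 → 3-byte char #7 = E1 9A B5.
Offset 19: leading byte 0xEC = 11101100 → 3-byte char #8 = EC AC 91.
Offset 22: leading byte 0xF2 = 11110010 → 4-byte char #9 = F2 81 8D BF.
Leading byte 0xF2 = 11110010 matches 11110xxx → 4-byte sequence.
Byte 1: 0xF2 = 11110010, payload 010 (3 bits).
Byte 2: 0x81 = 10000001 (10xxxxxx ✓), payload 000001.
Byte 3: 0x8D = 10001101 (10xxxxxx ✓), payload 001101.
Byte 4: 0xBF = 10111111 (10xxxxxx ✓), payload 111111.
Concatenate: 010000001001101111111 = 0x8137F (21 bits → U+8137F).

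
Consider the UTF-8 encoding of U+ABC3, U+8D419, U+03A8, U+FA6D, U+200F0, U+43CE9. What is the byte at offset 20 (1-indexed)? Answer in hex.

0xA9

1-indexed offset 20 is 0-indexed offset 19.
U+ABC3 → 3-byte form EA AF 83 at offsets 0–2.
U+8D419 → 4-byte form F2 8D 90 99 at offsets 3–6.
U+03A8 → 2-byte form CE A8 at offsets 7–8.
U+FA6D → 3-byte form EF A9 AD at offsets 9–11.
U+200F0 → 4-byte form F0 A0 83 B0 at offsets 12–15.
U+43CE9 → 4-byte form F1 83 B3 A9 at offsets 16–19.
Offset 19 falls in char 6's range; it's byte 4 of F1 83 B3 A9 = 0xA9.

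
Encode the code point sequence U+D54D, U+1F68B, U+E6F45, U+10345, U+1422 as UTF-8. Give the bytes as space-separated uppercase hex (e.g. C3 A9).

U+D54D: 3-byte form → ED 95 8D.
U+1F68B: 4-byte form → F0 9F 9A 8B.
U+E6F45: 4-byte form → F3 A6 BD 85.
U+10345: 4-byte form → F0 90 8D 85.
U+1422: 3-byte form → E1 90 A2.
Concatenated (18 bytes): ED 95 8D F0 9F 9A 8B F3 A6 BD 85 F0 90 8D 85 E1 90 A2.

ED 95 8D F0 9F 9A 8B F3 A6 BD 85 F0 90 8D 85 E1 90 A2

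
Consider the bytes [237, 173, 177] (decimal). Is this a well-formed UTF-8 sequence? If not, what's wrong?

invalid (encodes a surrogate (U+D800–U+DFFF))

Structurally a 3-byte sequence; payload = 0xDB71.
But 0xDB71 is in U+D800–U+DFFF, the surrogate range. Surrogates are not Unicode scalar values and are forbidden in UTF-8.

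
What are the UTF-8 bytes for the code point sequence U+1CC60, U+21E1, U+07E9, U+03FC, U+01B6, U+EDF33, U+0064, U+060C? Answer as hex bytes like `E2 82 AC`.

U+1CC60: 4-byte form → F0 9C B1 A0.
U+21E1: 3-byte form → E2 87 A1.
U+07E9: 2-byte form → DF A9.
U+03FC: 2-byte form → CF BC.
U+01B6: 2-byte form → C6 B6.
U+EDF33: 4-byte form → F3 AD BC B3.
U+0064: 1-byte form → 64.
U+060C: 2-byte form → D8 8C.
Concatenated (20 bytes): F0 9C B1 A0 E2 87 A1 DF A9 CF BC C6 B6 F3 AD BC B3 64 D8 8C.

F0 9C B1 A0 E2 87 A1 DF A9 CF BC C6 B6 F3 AD BC B3 64 D8 8C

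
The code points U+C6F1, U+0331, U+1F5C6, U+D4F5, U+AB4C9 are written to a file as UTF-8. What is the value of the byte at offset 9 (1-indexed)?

1-indexed offset 9 is 0-indexed offset 8.
U+C6F1 → 3-byte form EC 9B B1 at offsets 0–2.
U+0331 → 2-byte form CC B1 at offsets 3–4.
U+1F5C6 → 4-byte form F0 9F 97 86 at offsets 5–8.
Offset 8 falls in char 3's range; it's byte 4 of F0 9F 97 86 = 0x86.

0x86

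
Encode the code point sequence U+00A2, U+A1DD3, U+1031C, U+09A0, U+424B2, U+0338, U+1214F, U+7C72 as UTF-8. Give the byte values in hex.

C2 A2 F2 A1 B7 93 F0 90 8C 9C E0 A6 A0 F1 82 92 B2 CC B8 F0 92 85 8F E7 B1 B2

U+00A2: 2-byte form → C2 A2.
U+A1DD3: 4-byte form → F2 A1 B7 93.
U+1031C: 4-byte form → F0 90 8C 9C.
U+09A0: 3-byte form → E0 A6 A0.
U+424B2: 4-byte form → F1 82 92 B2.
U+0338: 2-byte form → CC B8.
U+1214F: 4-byte form → F0 92 85 8F.
U+7C72: 3-byte form → E7 B1 B2.
Concatenated (26 bytes): C2 A2 F2 A1 B7 93 F0 90 8C 9C E0 A6 A0 F1 82 92 B2 CC B8 F0 92 85 8F E7 B1 B2.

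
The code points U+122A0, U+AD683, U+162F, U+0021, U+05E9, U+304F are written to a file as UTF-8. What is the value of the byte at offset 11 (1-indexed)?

0xAF

1-indexed offset 11 is 0-indexed offset 10.
U+122A0 → 4-byte form F0 92 8A A0 at offsets 0–3.
U+AD683 → 4-byte form F2 AD 9A 83 at offsets 4–7.
U+162F → 3-byte form E1 98 AF at offsets 8–10.
Offset 10 falls in char 3's range; it's byte 3 of E1 98 AF = 0xAF.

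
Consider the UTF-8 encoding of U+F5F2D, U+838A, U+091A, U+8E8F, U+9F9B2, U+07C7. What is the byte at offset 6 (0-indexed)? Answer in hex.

0x8A

U+F5F2D → 4-byte form F3 B5 BC AD at offsets 0–3.
U+838A → 3-byte form E8 8E 8A at offsets 4–6.
Offset 6 falls in char 2's range; it's byte 3 of E8 8E 8A = 0x8A.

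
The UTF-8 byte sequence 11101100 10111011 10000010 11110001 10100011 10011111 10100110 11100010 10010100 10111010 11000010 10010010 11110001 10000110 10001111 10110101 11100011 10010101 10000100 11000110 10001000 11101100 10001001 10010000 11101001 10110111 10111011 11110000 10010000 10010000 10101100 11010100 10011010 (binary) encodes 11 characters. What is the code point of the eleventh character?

Offset 0: leading byte 0xEC = 11101100 → 3-byte char #1 = EC BB 82.
Offset 3: leading byte 0xF1 = 11110001 → 4-byte char #2 = F1 A3 9F A6.
Offset 7: leading byte 0xE2 = 11100010 → 3-byte char #3 = E2 94 BA.
Offset 10: leading byte 0xC2 = 11000010 → 2-byte char #4 = C2 92.
Offset 12: leading byte 0xF1 = 11110001 → 4-byte char #5 = F1 86 8F B5.
Offset 16: leading byte 0xE3 = 11100011 → 3-byte char #6 = E3 95 84.
Offset 19: leading byte 0xC6 = 11000110 → 2-byte char #7 = C6 88.
Offset 21: leading byte 0xEC = 11101100 → 3-byte char #8 = EC 89 90.
Offset 24: leading byte 0xE9 = 11101001 → 3-byte char #9 = E9 B7 BB.
Offset 27: leading byte 0xF0 = 11110000 → 4-byte char #10 = F0 90 90 AC.
Offset 31: leading byte 0xD4 = 11010100 → 2-byte char #11 = D4 9A.
Leading byte 0xD4 = 11010100 matches 110xxxxx → 2-byte sequence.
Byte 1: 0xD4 = 11010100, payload 10100 (5 bits).
Byte 2: 0x9A = 10011010 (10xxxxxx ✓), payload 011010.
Concatenate: 10100011010 = 0x51A (11 bits → U+051A).

U+051A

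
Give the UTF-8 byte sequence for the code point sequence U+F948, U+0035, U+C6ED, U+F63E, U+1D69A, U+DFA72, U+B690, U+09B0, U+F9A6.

U+F948: 3-byte form → EF A5 88.
U+0035: 1-byte form → 35.
U+C6ED: 3-byte form → EC 9B AD.
U+F63E: 3-byte form → EF 98 BE.
U+1D69A: 4-byte form → F0 9D 9A 9A.
U+DFA72: 4-byte form → F3 9F A9 B2.
U+B690: 3-byte form → EB 9A 90.
U+09B0: 3-byte form → E0 A6 B0.
U+F9A6: 3-byte form → EF A6 A6.
Concatenated (27 bytes): EF A5 88 35 EC 9B AD EF 98 BE F0 9D 9A 9A F3 9F A9 B2 EB 9A 90 E0 A6 B0 EF A6 A6.

EF A5 88 35 EC 9B AD EF 98 BE F0 9D 9A 9A F3 9F A9 B2 EB 9A 90 E0 A6 B0 EF A6 A6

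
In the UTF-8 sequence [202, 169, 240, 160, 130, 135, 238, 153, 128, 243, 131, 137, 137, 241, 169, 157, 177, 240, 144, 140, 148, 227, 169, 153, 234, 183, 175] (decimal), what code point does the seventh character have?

Offset 0: leading byte 0xCA = 11001010 → 2-byte char #1 = CA A9.
Offset 2: leading byte 0xF0 = 11110000 → 4-byte char #2 = F0 A0 82 87.
Offset 6: leading byte 0xEE = 11101110 → 3-byte char #3 = EE 99 80.
Offset 9: leading byte 0xF3 = 11110011 → 4-byte char #4 = F3 83 89 89.
Offset 13: leading byte 0xF1 = 11110001 → 4-byte char #5 = F1 A9 9D B1.
Offset 17: leading byte 0xF0 = 11110000 → 4-byte char #6 = F0 90 8C 94.
Offset 21: leading byte 0xE3 = 11100011 → 3-byte char #7 = E3 A9 99.
Leading byte 0xE3 = 11100011 matches 1110xxxx → 3-byte sequence.
Byte 1: 0xE3 = 11100011, payload 0011 (4 bits).
Byte 2: 0xA9 = 10101001 (10xxxxxx ✓), payload 101001.
Byte 3: 0x99 = 10011001 (10xxxxxx ✓), payload 011001.
Concatenate: 0011101001011001 = 0x3A59 (16 bits → U+3A59).

U+3A59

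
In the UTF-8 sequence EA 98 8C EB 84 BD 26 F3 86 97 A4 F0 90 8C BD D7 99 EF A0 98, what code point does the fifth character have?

Offset 0: leading byte 0xEA = 11101010 → 3-byte char #1 = EA 98 8C.
Offset 3: leading byte 0xEB = 11101011 → 3-byte char #2 = EB 84 BD.
Offset 6: leading byte 0x26 = 00100110 → 1-byte char #3 = 26.
Offset 7: leading byte 0xF3 = 11110011 → 4-byte char #4 = F3 86 97 A4.
Offset 11: leading byte 0xF0 = 11110000 → 4-byte char #5 = F0 90 8C BD.
Leading byte 0xF0 = 11110000 matches 11110xxx → 4-byte sequence.
Byte 1: 0xF0 = 11110000, payload 000 (3 bits).
Byte 2: 0x90 = 10010000 (10xxxxxx ✓), payload 010000.
Byte 3: 0x8C = 10001100 (10xxxxxx ✓), payload 001100.
Byte 4: 0xBD = 10111101 (10xxxxxx ✓), payload 111101.
Concatenate: 000010000001100111101 = 0x1033D (21 bits → U+1033D).

U+1033D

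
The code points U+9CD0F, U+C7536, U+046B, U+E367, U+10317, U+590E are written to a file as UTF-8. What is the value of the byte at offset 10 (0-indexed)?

0xEE

U+9CD0F → 4-byte form F2 9C B4 8F at offsets 0–3.
U+C7536 → 4-byte form F3 87 94 B6 at offsets 4–7.
U+046B → 2-byte form D1 AB at offsets 8–9.
U+E367 → 3-byte form EE 8D A7 at offsets 10–12.
Offset 10 falls in char 4's range; it's byte 1 of EE 8D A7 = 0xEE.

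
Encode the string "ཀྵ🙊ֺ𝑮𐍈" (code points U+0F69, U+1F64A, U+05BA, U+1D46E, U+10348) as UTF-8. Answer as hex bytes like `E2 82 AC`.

U+0F69: 3-byte form → E0 BD A9.
U+1F64A: 4-byte form → F0 9F 99 8A.
U+05BA: 2-byte form → D6 BA.
U+1D46E: 4-byte form → F0 9D 91 AE.
U+10348: 4-byte form → F0 90 8D 88.
Concatenated (17 bytes): E0 BD A9 F0 9F 99 8A D6 BA F0 9D 91 AE F0 90 8D 88.

E0 BD A9 F0 9F 99 8A D6 BA F0 9D 91 AE F0 90 8D 88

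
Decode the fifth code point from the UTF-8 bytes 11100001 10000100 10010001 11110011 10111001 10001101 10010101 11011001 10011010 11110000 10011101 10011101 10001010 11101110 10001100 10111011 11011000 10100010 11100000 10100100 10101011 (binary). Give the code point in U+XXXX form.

U+E33B

Offset 0: leading byte 0xE1 = 11100001 → 3-byte char #1 = E1 84 91.
Offset 3: leading byte 0xF3 = 11110011 → 4-byte char #2 = F3 B9 8D 95.
Offset 7: leading byte 0xD9 = 11011001 → 2-byte char #3 = D9 9A.
Offset 9: leading byte 0xF0 = 11110000 → 4-byte char #4 = F0 9D 9D 8A.
Offset 13: leading byte 0xEE = 11101110 → 3-byte char #5 = EE 8C BB.
Leading byte 0xEE = 11101110 matches 1110xxxx → 3-byte sequence.
Byte 1: 0xEE = 11101110, payload 1110 (4 bits).
Byte 2: 0x8C = 10001100 (10xxxxxx ✓), payload 001100.
Byte 3: 0xBB = 10111011 (10xxxxxx ✓), payload 111011.
Concatenate: 1110001100111011 = 0xE33B (16 bits → U+E33B).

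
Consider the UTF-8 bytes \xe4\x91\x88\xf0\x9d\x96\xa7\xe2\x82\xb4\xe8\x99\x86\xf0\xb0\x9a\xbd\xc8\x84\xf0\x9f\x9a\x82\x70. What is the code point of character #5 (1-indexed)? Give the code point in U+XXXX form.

U+306BD

Offset 0: leading byte 0xE4 = 11100100 → 3-byte char #1 = E4 91 88.
Offset 3: leading byte 0xF0 = 11110000 → 4-byte char #2 = F0 9D 96 A7.
Offset 7: leading byte 0xE2 = 11100010 → 3-byte char #3 = E2 82 B4.
Offset 10: leading byte 0xE8 = 11101000 → 3-byte char #4 = E8 99 86.
Offset 13: leading byte 0xF0 = 11110000 → 4-byte char #5 = F0 B0 9A BD.
Leading byte 0xF0 = 11110000 matches 11110xxx → 4-byte sequence.
Byte 1: 0xF0 = 11110000, payload 000 (3 bits).
Byte 2: 0xB0 = 10110000 (10xxxxxx ✓), payload 110000.
Byte 3: 0x9A = 10011010 (10xxxxxx ✓), payload 011010.
Byte 4: 0xBD = 10111101 (10xxxxxx ✓), payload 111101.
Concatenate: 000110000011010111101 = 0x306BD (21 bits → U+306BD).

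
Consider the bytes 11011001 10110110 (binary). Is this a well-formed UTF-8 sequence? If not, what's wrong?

valid

Leading byte 0xD9 = 11011001 → 2-byte form.
Continuation bytes 0xB6=10110110 all match 10xxxxxx.
Decoded value 0x676 is ≥ 0x80 (shortest form) and not a surrogate.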